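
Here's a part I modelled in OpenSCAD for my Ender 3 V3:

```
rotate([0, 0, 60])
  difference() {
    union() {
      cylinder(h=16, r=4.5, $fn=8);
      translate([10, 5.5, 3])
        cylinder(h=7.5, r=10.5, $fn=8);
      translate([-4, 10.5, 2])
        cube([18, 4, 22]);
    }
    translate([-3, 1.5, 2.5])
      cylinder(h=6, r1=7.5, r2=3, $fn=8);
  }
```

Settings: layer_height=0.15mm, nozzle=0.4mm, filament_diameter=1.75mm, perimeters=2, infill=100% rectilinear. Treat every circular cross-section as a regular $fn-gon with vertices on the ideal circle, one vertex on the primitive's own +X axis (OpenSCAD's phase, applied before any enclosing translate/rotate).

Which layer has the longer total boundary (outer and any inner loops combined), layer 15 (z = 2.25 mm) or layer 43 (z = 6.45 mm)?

Layer 15 (z = 2.25): the cylinder: section is a regular 8-gon, circumradius r=4.5 (perimeter = 2·8·4.500·sin(180°/8) = 27.55 mm); the cylinder at (10, 5.5) does not reach this height (z outside [3, 10.5]); the cube at (-4, 10.5) is present — its section is the full 18×4 rectangle (perimeter 44.00 mm); Merging all regions: the 2 present regions are separate (no shared area or edge), so areas and boundary lengths simply add and each stays a separate island — boundary = 71.55 mm; the cone at (-3, 1.5) does not reach this height (z outside [2.5, 8.5]); After the difference (first − rest): none of the subtracted shapes is present at this height, so the result so far is unchanged — boundary = 71.55 mm; (whole slice rotated 60° about Z — lengths, areas and connectivity unchanged). So its perimeter = 71.55 mm. Layer 43 (z = 6.45): the r=4.5 cylinder contributes a regular 8-gon of circumradius 4.5 (perimeter = 2·8·4.500·sin(180°/8) = 27.55 mm); the cylinder at (10, 5.5): section is a regular 8-gon, circumradius r=10.5 (perimeter = 2·8·10.500·sin(180°/8) = 64.29 mm); the cube at (-4, 10.5) is present — its section is the full 18×4 rectangle (perimeter 44.00 mm); Merging all regions: the regions partially overlap (shared area 58.33 mm²), so the edge portions inside another operand are dropped and the merged outline is re-measured after clipping — boundary = 87.73 mm; the cone at (-3, 1.5) (r1=7.5→r2=3) has section circumradius 4.537 here — a regular 8-gon (perimeter = 2·8·4.537·sin(180°/8) = 27.78 mm); Taking the first minus the rest: starting from the result so far, the cone at (-3, 1.5) partially overlaps it — only the 29.87 mm² overlap (of its 58.23 mm²) is removed, clipping the outline — boundary = 88.53 mm; (rotated 60° about Z; rotation is an isometry so areas/perimeters/island counts are preserved). So its perimeter = 88.53 mm. Layer 43 is larger (88.53 vs 71.55 mm).

layer 43 (z = 6.45 mm)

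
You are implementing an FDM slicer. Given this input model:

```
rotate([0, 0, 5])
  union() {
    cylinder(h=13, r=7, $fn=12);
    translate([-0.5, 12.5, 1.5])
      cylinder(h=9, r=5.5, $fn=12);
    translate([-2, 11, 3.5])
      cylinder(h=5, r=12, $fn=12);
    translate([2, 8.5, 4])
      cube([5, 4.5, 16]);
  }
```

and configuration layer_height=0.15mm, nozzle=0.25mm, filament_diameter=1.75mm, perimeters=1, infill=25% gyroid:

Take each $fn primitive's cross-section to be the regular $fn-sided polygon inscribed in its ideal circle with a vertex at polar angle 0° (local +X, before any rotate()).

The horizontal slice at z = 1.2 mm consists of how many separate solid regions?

At z = 1.2 mm: the r=7 cylinder contributes a regular 12-gon of circumradius 7; the cylinder at (-0.5, 12.5) is not intersected at this z (z outside [1.5, 10.5]); the cylinder at (-2, 11) is not intersected at this z (z outside [3.5, 8.5]); the cube at (2, 8.5) is absent (z outside [4, 20]); Combining (union): only the r=7 cylinder is present, so the union is just that shape — 1 connected region; (rotated 5° about Z; rotation is an isometry so areas/perimeters/island counts are preserved). The result has 1 disconnected region.

1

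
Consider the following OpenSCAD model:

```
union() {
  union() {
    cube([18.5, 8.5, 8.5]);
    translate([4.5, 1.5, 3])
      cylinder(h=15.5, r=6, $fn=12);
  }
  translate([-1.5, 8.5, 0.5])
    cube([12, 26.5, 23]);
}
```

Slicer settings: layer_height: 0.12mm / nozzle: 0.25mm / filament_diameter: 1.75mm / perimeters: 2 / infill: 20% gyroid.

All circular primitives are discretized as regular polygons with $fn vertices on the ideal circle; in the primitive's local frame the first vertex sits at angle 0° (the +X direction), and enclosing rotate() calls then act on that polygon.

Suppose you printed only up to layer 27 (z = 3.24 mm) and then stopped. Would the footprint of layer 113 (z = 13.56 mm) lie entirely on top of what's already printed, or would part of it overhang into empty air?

entirely on top

Compare the two slices. At z = 3.24: the cube is present — its section is the full 18.5×8.5 rectangle (area 157.25 mm²); the r=6 cylinder at (4.5, 1.5) contributes a regular 12-gon of circumradius 6 (area = (12/2)·6.000²·sin(360°/12) = 108.00 mm²); Merging all regions: the regions partially overlap — summed areas 265.25 mm² minus the doubly-counted overlap 65.91 mm² gives 199.34 mm² — area = 199.34 mm²; the cube at (-1.5, 8.5) (footprint 12×26.5) is included at this height (area 318.00 mm²); Taking the union: the 2 present regions share edge segments without overlapping in area, so areas simply add but the touching pieces fuse into one outline (the shared edge portions become interior and drop out of the boundary) — area = 517.34 mm². At z = 13.56: the cube is not intersected at this z (z outside [0, 8.5]); the r=6 cylinder at (4.5, 1.5) contributes a regular 12-gon of circumradius 6 (area = (12/2)·6.000²·sin(360°/12) = 108.00 mm²); Merging all regions: only the r=6 cylinder at (4.5, 1.5) is present, so the union is just that shape — area = 108.00 mm²; the cube at (-1.5, 8.5) is present — its section is the full 12×26.5 rectangle (area 318.00 mm²); Combining (union): the 2 present regions are separate (no shared area or edge), so areas and boundary lengths simply add and each stays a separate island — area = 426.00 mm². Checking containment: the cross-section at z = 13.56 is a subset of the cross-section at z = 3.24.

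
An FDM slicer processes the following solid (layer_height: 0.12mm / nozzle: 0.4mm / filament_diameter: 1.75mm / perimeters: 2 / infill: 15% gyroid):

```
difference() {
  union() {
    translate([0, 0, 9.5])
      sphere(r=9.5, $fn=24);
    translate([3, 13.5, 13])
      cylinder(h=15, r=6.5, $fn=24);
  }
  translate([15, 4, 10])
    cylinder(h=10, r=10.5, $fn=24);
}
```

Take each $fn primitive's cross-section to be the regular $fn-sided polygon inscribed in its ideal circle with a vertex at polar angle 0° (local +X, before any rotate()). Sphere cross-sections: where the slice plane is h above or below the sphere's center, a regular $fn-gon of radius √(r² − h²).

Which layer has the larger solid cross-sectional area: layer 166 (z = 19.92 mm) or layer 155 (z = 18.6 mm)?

layer 155 (z = 18.6 mm)

Layer 166 (z = 19.92): the sphere does not reach this height (|z−center|=10.420 > r=9.5); the cylinder at (3, 13.5): section is a regular 24-gon, circumradius r=6.5 (area = (24/2)·6.500²·sin(360°/24) = 131.22 mm²); Combining (union): only the r=6.5 cylinder at (3, 13.5) is present, so the union is just that shape — area = 131.22 mm²; the r=10.5 cylinder at (15, 4) gives a regular 24-gon of circumradius 10.5 (constant along its height) (area = (24/2)·10.500²·sin(360°/24) = 342.42 mm²); Taking the first minus the rest: starting from the result so far (131.22 mm²), the r=10.5 cylinder at (15, 4) partially overlaps it — only the 7.43 mm² overlap (of its 342.42 mm²) is removed, clipping the outline — area = 123.79 mm². So its area = 123.79 mm². Layer 155 (z = 18.6): the r=9.5 sphere slices to a regular 24-gon of circumradius 2.728 (√(r²−h²) with h=9.1 from center) (area = (24/2)·2.728²·sin(360°/24) = 23.11 mm²); the r=6.5 cylinder at (3, 13.5) gives a regular 24-gon of circumradius 6.5 (constant along its height) (area = (24/2)·6.500²·sin(360°/24) = 131.22 mm²); Merging all regions: the 2 present regions are separate (no shared area or edge), so areas and boundary lengths simply add and each stays a separate island — area = 154.33 mm²; the r=10.5 cylinder at (15, 4) gives a regular 24-gon of circumradius 10.5 (constant along its height) (area = (24/2)·10.500²·sin(360°/24) = 342.42 mm²); Subtracting the remaining from the first: starting from the result so far (154.33 mm²), the r=10.5 cylinder at (15, 4) partially overlaps it — only the 7.43 mm² overlap (of its 342.42 mm²) is removed, clipping the outline — area = 146.89 mm². So its area = 146.89 mm². Layer 155 is larger (146.89 vs 123.79 mm²).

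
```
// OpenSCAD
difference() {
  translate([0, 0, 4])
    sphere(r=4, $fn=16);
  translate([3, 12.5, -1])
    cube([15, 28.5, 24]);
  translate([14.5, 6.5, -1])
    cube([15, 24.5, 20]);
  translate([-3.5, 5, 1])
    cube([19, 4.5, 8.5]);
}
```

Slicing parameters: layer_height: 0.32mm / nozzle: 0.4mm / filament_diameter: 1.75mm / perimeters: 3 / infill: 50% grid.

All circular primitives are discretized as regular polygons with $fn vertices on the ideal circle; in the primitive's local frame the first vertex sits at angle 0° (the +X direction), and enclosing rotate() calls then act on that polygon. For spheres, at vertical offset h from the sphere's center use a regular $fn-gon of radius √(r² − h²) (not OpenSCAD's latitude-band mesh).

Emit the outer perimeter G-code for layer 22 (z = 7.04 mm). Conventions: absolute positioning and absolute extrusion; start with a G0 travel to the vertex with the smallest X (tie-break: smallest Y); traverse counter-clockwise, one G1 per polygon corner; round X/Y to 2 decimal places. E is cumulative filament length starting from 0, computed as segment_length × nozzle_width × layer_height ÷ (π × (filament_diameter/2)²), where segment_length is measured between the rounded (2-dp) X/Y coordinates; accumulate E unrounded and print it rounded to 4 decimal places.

G0 X-2.60 Y0.00 Z7.04
G1 X-2.40 Y-0.99 E0.0537
G1 X-1.84 Y-1.84 E0.1079
G1 X-0.99 Y-2.40 E0.1621
G1 X0.00 Y-2.60 E0.2158
G1 X0.99 Y-2.40 E0.2696
G1 X1.84 Y-1.84 E0.3237
G1 X2.40 Y-0.99 E0.3779
G1 X2.60 Y0.00 E0.4317
G1 X2.40 Y0.99 E0.4854
G1 X1.84 Y1.84 E0.5396
G1 X0.99 Y2.40 E0.5938
G1 X0.00 Y2.60 E0.6475
G1 X-0.99 Y2.40 E0.7012
G1 X-1.84 Y1.84 E0.7554
G1 X-2.40 Y0.99 E0.8096
G1 X-2.60 Y0.00 E0.8633

At z = 7.04 mm: the r=4 sphere slices to a regular 16-gon of circumradius 2.600 (√(r²−h²) with h=3.04 from center); the cube at (3, 12.5) (footprint 15×28.5) is included at this height; the 15×24.5 cube at (14.5, 6.5) contributes its full rectangle; the 19×4.5 cube at (-3.5, 5) contributes its full rectangle; Taking the first minus the rest: starting from the r=4 sphere, the 15×28.5 cube at (3, 12.5) misses the remaining region (no effect); the 15×24.5 cube at (14.5, 6.5) misses the remaining region (no effect); the 19×4.5 cube at (-3.5, 5) misses the remaining region (no effect) — 1 connected region. The outline is a single polygon with 16 vertices. Extrusion per mm of travel: 0.4 × 0.32 / (π × 0.875²) = 0.053216. Accumulating E over each segment gives final E = 0.8633.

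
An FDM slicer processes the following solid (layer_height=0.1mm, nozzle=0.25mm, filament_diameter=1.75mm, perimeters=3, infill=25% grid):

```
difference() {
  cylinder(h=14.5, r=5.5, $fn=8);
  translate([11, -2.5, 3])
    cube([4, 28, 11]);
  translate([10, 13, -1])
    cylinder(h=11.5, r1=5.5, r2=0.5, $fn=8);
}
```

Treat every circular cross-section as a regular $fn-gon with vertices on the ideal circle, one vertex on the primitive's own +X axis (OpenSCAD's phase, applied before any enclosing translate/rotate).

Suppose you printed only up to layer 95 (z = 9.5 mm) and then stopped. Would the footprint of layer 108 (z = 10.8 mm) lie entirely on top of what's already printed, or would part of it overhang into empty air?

Compare the two slices. At z = 9.5: the cylinder: section is a regular 8-gon, circumradius r=5.5 (area = (8/2)·5.500²·sin(360°/8) = 85.56 mm²); the 4×28 cube at (11, -2.5) contributes its full rectangle (area 112.00 mm²); the cone at (10, 13): at t=0.913 of its height the radius interpolates to r₁+(r₂−r₁)t = 0.935, giving a regular 8-gon of that circumradius (area = (8/2)·0.935²·sin(360°/8) = 2.47 mm²); After the difference (first − rest): starting from the r=5.5 cylinder (85.56 mm²), the 4×28 cube at (11, -2.5) misses the remaining region (no effect); the cone at (10, 13) misses the remaining region (no effect) — area = 85.56 mm². At z = 10.8: the cylinder: section is a regular 8-gon, circumradius r=5.5 (area = (8/2)·5.500²·sin(360°/8) = 85.56 mm²); the cube at (11, -2.5) (footprint 4×28) is included at this height (area 112.00 mm²); the cone at (10, 13) is absent (z outside [-1, 10.5]); Taking the first minus the rest: starting from the r=5.5 cylinder (85.56 mm²), the 4×28 cube at (11, -2.5) misses the remaining region (no effect) — area = 85.56 mm². Checking containment: the cross-section at z = 10.8 is a subset of the cross-section at z = 9.5.

entirely on top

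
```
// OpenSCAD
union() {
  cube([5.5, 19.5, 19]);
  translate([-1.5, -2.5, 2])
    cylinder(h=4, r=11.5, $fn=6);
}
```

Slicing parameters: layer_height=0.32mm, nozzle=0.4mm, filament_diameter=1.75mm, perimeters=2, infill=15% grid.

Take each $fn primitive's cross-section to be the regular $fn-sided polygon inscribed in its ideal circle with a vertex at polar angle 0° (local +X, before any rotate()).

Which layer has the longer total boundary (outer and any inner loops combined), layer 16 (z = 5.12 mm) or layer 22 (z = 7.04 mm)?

layer 16 (z = 5.12 mm)

Layer 16 (z = 5.12): the cube is present — its section is the full 5.5×19.5 rectangle (perimeter 50.00 mm); the r=11.5 cylinder at (-1.5, -2.5) contributes a regular 6-gon of circumradius 11.5 (perimeter = 2·6·11.500·sin(180°/6) = 69.00 mm); Merging all regions: the regions partially overlap (shared area 39.67 mm²), so the edge portions inside another operand are dropped and the merged outline is re-measured after clipping — boundary = 94.00 mm. So its perimeter = 94.00 mm. Layer 22 (z = 7.04): the cube is present — its section is the full 5.5×19.5 rectangle (perimeter 50.00 mm); the cylinder at (-1.5, -2.5) is absent (z outside [2, 6]); Combining (union): only the 5.5×19.5 cube is present, so the union is just that shape — boundary = 50.00 mm. So its perimeter = 50.00 mm. Layer 16 is larger (94.00 vs 50.00 mm).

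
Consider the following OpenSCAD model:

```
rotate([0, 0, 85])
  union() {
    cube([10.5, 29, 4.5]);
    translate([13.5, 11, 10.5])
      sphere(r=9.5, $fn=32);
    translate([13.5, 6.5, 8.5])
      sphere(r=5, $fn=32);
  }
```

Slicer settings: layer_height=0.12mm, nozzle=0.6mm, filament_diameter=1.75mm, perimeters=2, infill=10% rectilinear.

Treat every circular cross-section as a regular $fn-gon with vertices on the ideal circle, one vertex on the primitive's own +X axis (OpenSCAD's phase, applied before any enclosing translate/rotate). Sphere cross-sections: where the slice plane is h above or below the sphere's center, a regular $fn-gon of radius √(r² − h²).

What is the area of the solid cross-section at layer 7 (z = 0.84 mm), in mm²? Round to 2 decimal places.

At z = 0.84 mm: the cube (footprint 10.5×29) is included at this height (area 304.50 mm²); the sphere at (13.5, 11) does not reach this height (|z−center|=9.660 > r=9.5); the sphere at (13.5, 6.5) does not reach this height (|z−center|=7.660 > r=5); Combining (union): only the 10.5×29 cube is present, so the union is just that shape — area = 304.50 mm²; (rotated 85° about Z; rotation is an isometry so areas/perimeters/island counts are preserved). Overall, the cross-section is a single solid region. Net area = 304.50 mm².

304.50 mm²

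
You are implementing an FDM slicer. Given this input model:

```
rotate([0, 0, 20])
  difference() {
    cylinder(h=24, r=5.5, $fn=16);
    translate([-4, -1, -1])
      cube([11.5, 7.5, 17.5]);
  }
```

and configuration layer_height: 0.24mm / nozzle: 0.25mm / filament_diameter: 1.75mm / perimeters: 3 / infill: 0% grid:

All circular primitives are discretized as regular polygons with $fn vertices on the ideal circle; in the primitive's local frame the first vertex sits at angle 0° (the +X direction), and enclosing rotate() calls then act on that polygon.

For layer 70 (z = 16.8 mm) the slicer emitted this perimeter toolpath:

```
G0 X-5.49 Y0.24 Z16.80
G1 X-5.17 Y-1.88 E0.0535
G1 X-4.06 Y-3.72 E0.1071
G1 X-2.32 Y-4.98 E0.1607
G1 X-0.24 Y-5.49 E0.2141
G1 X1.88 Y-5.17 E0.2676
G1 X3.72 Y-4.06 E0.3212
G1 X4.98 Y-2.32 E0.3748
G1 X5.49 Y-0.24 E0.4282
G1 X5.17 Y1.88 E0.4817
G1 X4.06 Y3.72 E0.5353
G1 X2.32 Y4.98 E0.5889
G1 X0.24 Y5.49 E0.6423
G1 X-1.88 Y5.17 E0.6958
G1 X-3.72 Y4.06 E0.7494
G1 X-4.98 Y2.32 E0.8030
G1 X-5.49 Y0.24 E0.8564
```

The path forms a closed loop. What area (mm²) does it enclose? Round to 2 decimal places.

Apply the shoelace formula to the sequence of (X, Y) vertices; enclosed area = 92.58 mm².

92.58 mm²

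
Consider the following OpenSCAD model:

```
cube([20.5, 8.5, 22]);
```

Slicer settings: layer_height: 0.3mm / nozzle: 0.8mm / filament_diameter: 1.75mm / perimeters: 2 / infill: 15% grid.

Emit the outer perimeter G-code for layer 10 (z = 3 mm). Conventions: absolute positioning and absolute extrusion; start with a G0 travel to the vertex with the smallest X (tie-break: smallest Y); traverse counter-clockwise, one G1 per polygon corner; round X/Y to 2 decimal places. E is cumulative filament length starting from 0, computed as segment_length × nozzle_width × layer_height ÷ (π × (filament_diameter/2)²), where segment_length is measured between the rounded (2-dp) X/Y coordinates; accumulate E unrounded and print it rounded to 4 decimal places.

G0 X0.00 Y0.00 Z3.00
G1 X20.50 Y0.00 E2.0455
G1 X20.50 Y8.50 E2.8936
G1 X0.00 Y8.50 E4.9391
G1 X0.00 Y0.00 E5.7873

At z = 3 mm: the cube (footprint 20.5×8.5) is included at this height. The outline is a single polygon with 4 vertices. Extrusion per mm of travel: 0.8 × 0.3 / (π × 0.875²) = 0.099780. Accumulating E over each segment gives final E = 5.7873.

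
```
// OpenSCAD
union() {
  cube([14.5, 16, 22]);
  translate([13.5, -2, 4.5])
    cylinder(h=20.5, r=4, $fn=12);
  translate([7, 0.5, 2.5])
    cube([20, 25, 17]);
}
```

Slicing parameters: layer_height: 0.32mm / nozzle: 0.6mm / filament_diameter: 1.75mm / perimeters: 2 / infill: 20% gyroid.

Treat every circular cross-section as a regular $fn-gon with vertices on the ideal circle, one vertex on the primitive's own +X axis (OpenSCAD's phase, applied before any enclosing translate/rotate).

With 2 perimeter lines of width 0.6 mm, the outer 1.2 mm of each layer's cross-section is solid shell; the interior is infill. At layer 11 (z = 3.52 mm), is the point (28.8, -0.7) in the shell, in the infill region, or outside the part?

At z = 3.52 mm: the 14.5×16 cube contributes its full rectangle; the cylinder at (13.5, -2) is absent (z outside [4.5, 25]); the cube at (7, 0.5) is present — its section is the full 20×25 rectangle; Merging all regions: the regions partially overlap (shared area 116.25 mm²), so overlapping operands fuse into one piece — 1 connected region. Overall, the cross-section is a single solid region. The nearest boundary edge runs (27.00, 25.50)→(27.00, 0.50); distance from the point to it = 2.16 mm. The point is not inside any of the regions above, so it lies outside the cross-section (2.16 mm from the nearest boundary).

outside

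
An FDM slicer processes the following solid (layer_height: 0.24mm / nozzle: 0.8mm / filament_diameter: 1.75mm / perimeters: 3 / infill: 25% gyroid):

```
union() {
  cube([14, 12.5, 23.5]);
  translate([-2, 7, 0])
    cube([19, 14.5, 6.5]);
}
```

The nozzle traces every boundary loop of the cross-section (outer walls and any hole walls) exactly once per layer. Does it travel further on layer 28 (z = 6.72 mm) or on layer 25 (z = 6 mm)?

Layer 28 (z = 6.72): the cube (footprint 14×12.5) is included at this height (perimeter 53.00 mm); the cube at (-2, 7) is not intersected at this z (z outside [0, 6.5]); Taking the union: only the 14×12.5 cube is present, so the union is just that shape — boundary = 53.00 mm. So its perimeter = 53.00 mm. Layer 25 (z = 6): the cube (footprint 14×12.5) is included at this height (perimeter 53.00 mm); the cube at (-2, 7) is present — its section is the full 19×14.5 rectangle (perimeter 67.00 mm); Combining (union): the regions partially overlap (shared area 77.00 mm²), so the edge portions inside another operand are dropped and the merged outline is re-measured after clipping — boundary = 81.00 mm. So its perimeter = 81.00 mm. Layer 25 is larger (81.00 vs 53.00 mm).

layer 25 (z = 6 mm)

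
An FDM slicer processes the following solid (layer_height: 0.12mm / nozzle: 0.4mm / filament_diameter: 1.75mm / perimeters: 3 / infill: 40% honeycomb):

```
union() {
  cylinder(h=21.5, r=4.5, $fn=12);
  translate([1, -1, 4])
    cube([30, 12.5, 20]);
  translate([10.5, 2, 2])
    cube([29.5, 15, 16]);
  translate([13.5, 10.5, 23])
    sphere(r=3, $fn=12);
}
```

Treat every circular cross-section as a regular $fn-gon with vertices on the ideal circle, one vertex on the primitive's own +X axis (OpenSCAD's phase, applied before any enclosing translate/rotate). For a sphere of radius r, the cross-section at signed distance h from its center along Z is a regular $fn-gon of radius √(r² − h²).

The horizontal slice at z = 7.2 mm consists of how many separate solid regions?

1

At z = 7.2 mm: the r=4.5 cylinder gives a regular 12-gon of circumradius 4.5 (constant along its height); the 30×12.5 cube at (1, -1) contributes its full rectangle; the 29.5×15 cube at (10.5, 2) contributes its full rectangle; the sphere at (13.5, 10.5) does not reach this height (|z−center|=15.800 > r=3); Merging all regions: the regions partially overlap (shared area 208.94 mm²), so overlapping operands fuse into one piece — 1 connected region. The result has 1 disconnected region.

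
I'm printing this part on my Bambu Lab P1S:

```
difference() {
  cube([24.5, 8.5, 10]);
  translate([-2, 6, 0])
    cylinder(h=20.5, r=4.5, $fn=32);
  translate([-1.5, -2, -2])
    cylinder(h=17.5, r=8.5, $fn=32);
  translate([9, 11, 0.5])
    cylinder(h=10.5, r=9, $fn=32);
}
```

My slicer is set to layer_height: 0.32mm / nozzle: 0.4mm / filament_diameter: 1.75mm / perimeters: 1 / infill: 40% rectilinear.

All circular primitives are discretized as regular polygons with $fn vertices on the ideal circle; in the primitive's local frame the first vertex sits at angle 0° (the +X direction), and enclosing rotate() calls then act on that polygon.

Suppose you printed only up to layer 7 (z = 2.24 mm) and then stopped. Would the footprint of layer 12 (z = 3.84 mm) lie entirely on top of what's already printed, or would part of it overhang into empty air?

Compare the two slices. At z = 2.24: the cube is present — its section is the full 24.5×8.5 rectangle (area 208.25 mm²); the r=4.5 cylinder at (-2, 6) contributes a regular 32-gon of circumradius 4.5 (area = (32/2)·4.500²·sin(360°/32) = 63.21 mm²); the cylinder at (-1.5, -2): section is a regular 32-gon, circumradius r=8.5 (area = (32/2)·8.500²·sin(360°/32) = 225.52 mm²); the r=9 cylinder at (9, 11) contributes a regular 32-gon of circumradius 9 (area = (32/2)·9.000²·sin(360°/32) = 252.84 mm²); After the difference (first − rest): starting from the 24.5×8.5 cube (208.25 mm²), the r=4.5 cylinder at (-2, 6) partially overlaps it — only the 12.74 mm² overlap (of its 63.21 mm²) is removed, clipping the outline; the r=8.5 cylinder at (-1.5, -2) partially overlaps it — only the 22.85 mm² overlap (of its 225.52 mm²) is removed, clipping the outline; the r=9 cylinder at (9, 11) partially overlaps it — only the 76.05 mm² overlap (of its 252.84 mm²) is removed, clipping the outline — area = 96.61 mm². At z = 3.84: the cube (footprint 24.5×8.5) is included at this height (area 208.25 mm²); the r=4.5 cylinder at (-2, 6) gives a regular 32-gon of circumradius 4.5 (constant along its height) (area = (32/2)·4.500²·sin(360°/32) = 63.21 mm²); the r=8.5 cylinder at (-1.5, -2) contributes a regular 32-gon of circumradius 8.5 (area = (32/2)·8.500²·sin(360°/32) = 225.52 mm²); the r=9 cylinder at (9, 11) gives a regular 32-gon of circumradius 9 (constant along its height) (area = (32/2)·9.000²·sin(360°/32) = 252.84 mm²); Taking the first minus the rest: starting from the 24.5×8.5 cube (208.25 mm²), the r=4.5 cylinder at (-2, 6) partially overlaps it — only the 12.74 mm² overlap (of its 63.21 mm²) is removed, clipping the outline; the r=8.5 cylinder at (-1.5, -2) partially overlaps it — only the 22.85 mm² overlap (of its 225.52 mm²) is removed, clipping the outline; the r=9 cylinder at (9, 11) partially overlaps it — only the 76.05 mm² overlap (of its 252.84 mm²) is removed, clipping the outline — area = 96.61 mm². Checking containment: the cross-section at z = 3.84 is a subset of the cross-section at z = 2.24.

entirely on top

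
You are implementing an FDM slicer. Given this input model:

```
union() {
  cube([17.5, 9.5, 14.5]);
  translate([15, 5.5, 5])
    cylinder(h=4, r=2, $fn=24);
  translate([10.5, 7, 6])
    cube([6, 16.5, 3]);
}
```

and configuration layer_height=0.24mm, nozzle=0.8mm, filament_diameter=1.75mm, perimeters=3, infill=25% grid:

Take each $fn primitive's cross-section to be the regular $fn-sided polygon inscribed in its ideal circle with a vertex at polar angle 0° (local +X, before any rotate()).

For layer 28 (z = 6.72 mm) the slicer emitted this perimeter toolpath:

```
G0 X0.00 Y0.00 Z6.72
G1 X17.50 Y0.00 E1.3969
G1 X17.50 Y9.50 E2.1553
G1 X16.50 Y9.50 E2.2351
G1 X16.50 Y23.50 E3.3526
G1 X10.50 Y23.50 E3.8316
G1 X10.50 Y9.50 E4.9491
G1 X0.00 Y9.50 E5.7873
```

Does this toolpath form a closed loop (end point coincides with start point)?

no

Start point (G0): (0.00, 0.00). End point (last G1): the path does not return to the start — open.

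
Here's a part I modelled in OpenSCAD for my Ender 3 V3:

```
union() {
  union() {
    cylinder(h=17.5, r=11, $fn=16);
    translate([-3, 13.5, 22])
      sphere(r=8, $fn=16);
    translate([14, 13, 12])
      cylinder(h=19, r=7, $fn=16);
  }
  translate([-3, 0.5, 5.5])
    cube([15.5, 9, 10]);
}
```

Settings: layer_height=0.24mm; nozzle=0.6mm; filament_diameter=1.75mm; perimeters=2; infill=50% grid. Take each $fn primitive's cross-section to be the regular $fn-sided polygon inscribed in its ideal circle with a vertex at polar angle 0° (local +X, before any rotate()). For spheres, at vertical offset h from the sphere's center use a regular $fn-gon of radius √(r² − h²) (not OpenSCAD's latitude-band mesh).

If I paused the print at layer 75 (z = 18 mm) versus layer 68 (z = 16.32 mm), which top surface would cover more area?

Layer 75 (z = 18): the cylinder is not intersected at this z (z outside [0, 17.5]); the sphere at (-3, 13.5): section is a regular 16-gon, circumradius = √(r²−h²) = √(8²−4²) = 6.928 (area = (16/2)·6.928²·sin(360°/16) = 146.95 mm²); the r=7 cylinder at (14, 13) gives a regular 16-gon of circumradius 7 (constant along its height) (area = (16/2)·7.000²·sin(360°/16) = 150.01 mm²); Taking the union: the 2 present regions are separate (no shared area or edge), so areas and boundary lengths simply add and each stays a separate island — area = 296.96 mm²; the cube at (-3, 0.5) is absent (z outside [5.5, 15.5]); Taking the union: only that combined region is present, so the union is just that shape — area = 296.96 mm². So its area = 296.96 mm². Layer 68 (z = 16.32): the r=11 cylinder gives a regular 16-gon of circumradius 11 (constant along its height) (area = (16/2)·11.000²·sin(360°/16) = 370.44 mm²); the r=8 sphere at (-3, 13.5) slices to a regular 16-gon of circumradius 5.634 (√(r²−h²) with h=5.68 from center) (area = (16/2)·5.634²·sin(360°/16) = 97.16 mm²); the r=7 cylinder at (14, 13) contributes a regular 16-gon of circumradius 7 (area = (16/2)·7.000²·sin(360°/16) = 150.01 mm²); Combining (union): the regions partially overlap — summed areas 617.61 mm² minus the doubly-counted overlap 14.52 mm² gives 603.09 mm² — area = 603.09 mm²; the cube at (-3, 0.5) is absent (z outside [5.5, 15.5]); Combining (union): only the result so far is present, so the union is just that shape — area = 603.09 mm². So its area = 603.09 mm². Layer 68 is larger (603.09 vs 296.96 mm²).

layer 68 (z = 16.32 mm)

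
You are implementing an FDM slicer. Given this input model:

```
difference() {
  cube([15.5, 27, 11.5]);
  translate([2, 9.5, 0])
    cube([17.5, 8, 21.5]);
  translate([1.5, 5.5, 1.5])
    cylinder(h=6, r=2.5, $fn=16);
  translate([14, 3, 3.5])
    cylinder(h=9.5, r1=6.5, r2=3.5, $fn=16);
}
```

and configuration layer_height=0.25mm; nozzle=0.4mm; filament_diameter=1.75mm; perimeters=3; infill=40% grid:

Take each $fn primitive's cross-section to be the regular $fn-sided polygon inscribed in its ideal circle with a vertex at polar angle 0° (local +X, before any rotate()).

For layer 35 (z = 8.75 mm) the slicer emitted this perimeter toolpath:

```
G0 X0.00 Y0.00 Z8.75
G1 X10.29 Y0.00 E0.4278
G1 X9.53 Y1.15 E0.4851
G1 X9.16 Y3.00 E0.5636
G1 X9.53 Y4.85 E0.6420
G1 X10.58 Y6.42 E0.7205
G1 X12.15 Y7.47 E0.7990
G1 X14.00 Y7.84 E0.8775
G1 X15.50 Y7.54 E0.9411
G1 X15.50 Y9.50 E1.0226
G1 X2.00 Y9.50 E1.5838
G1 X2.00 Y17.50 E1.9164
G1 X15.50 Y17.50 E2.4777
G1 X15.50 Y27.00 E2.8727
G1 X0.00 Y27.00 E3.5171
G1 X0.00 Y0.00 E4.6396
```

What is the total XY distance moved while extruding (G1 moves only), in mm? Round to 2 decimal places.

Sum the Euclidean lengths of each G1 segment: total = 111.60 mm.

111.60 mm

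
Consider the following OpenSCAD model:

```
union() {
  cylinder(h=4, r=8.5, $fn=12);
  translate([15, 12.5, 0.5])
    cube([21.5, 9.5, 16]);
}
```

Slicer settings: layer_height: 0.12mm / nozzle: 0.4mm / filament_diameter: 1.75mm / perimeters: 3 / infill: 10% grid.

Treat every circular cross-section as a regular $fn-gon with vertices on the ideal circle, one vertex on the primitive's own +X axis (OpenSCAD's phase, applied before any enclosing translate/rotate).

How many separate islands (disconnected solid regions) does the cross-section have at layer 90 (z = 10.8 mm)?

At z = 10.8 mm: the cylinder is not intersected at this z (z outside [0, 4]); the cube at (15, 12.5) (footprint 21.5×9.5) is included at this height; Combining (union): only the 21.5×9.5 cube at (15, 12.5) is present, so the union is just that shape — 1 connected region. Overall, the cross-section is a single solid region. Island count = 1.

1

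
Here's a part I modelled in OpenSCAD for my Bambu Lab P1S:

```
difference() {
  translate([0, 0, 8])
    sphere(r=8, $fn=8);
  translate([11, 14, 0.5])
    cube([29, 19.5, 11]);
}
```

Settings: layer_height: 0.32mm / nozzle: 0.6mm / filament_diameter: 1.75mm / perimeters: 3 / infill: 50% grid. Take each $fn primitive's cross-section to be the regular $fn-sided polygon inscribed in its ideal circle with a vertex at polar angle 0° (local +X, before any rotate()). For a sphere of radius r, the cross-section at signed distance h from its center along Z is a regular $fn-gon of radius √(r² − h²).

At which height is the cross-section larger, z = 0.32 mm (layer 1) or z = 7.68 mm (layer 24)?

Layer 1 (z = 0.32): the sphere: section is a regular 8-gon, circumradius = √(r²−h²) = √(8²−7.68²) = 2.240 (area = (8/2)·2.240²·sin(360°/8) = 14.19 mm²); the cube at (11, 14) is absent (z outside [0.5, 11.5]); Subtracting the remaining from the first: none of the subtracted shapes is present at this height, so the r=8 sphere is unchanged — area = 14.19 mm². So its area = 14.19 mm². Layer 24 (z = 7.68): the sphere: section is a regular 8-gon, circumradius = √(r²−h²) = √(8²−0.32²) = 7.994 (area = (8/2)·7.994²·sin(360°/8) = 180.73 mm²); the 29×19.5 cube at (11, 14) contributes its full rectangle (area 565.50 mm²); Taking the first minus the rest: starting from the r=8 sphere (180.73 mm²), the 29×19.5 cube at (11, 14) misses the remaining region (no effect) — area = 180.73 mm². So its area = 180.73 mm². Layer 24 is larger (180.73 vs 14.19 mm²).

layer 24 (z = 7.68 mm)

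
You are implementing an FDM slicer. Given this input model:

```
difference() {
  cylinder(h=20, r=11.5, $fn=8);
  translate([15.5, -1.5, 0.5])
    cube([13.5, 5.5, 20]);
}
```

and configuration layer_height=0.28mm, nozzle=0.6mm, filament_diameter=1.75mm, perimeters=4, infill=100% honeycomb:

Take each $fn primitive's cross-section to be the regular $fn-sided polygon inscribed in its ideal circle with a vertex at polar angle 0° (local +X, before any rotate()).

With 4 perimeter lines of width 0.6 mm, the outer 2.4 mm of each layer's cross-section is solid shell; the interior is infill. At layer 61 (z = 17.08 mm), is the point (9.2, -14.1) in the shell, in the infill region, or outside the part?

outside

At z = 17.08 mm: the r=11.5 cylinder contributes a regular 8-gon of circumradius 11.5; the 13.5×5.5 cube at (15.5, -1.5) contributes its full rectangle; After the difference (first − rest): starting from the r=11.5 cylinder, the 13.5×5.5 cube at (15.5, -1.5) misses the remaining region (no effect) — 1 connected region. Overall, the cross-section is a single solid region. The nearest boundary edge runs (8.13, -8.13)→(-0.00, -11.50); distance from the point to it = 5.92 mm. The point is not inside any of the regions above, so it lies outside the cross-section (5.92 mm from the nearest boundary).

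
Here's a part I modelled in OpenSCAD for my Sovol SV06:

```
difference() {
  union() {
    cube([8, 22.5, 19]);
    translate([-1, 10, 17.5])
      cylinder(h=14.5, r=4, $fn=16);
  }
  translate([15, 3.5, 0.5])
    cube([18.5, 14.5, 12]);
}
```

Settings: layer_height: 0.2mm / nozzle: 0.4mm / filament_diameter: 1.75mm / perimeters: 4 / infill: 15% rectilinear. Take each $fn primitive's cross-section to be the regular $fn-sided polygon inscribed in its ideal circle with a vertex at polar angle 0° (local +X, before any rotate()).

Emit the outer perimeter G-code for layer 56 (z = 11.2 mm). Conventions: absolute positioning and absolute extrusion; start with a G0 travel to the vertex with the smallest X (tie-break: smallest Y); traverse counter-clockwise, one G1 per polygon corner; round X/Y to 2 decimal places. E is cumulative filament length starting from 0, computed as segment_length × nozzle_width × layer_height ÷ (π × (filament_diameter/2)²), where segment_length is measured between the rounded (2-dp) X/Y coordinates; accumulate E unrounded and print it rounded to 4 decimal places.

At z = 11.2 mm: the cube is present — its section is the full 8×22.5 rectangle; the cylinder at (-1, 10) is not intersected at this z (z outside [17.5, 32]); Merging all regions: only the 8×22.5 cube is present, so the union is just that shape — 1 connected region; the 18.5×14.5 cube at (15, 3.5) contributes its full rectangle; After the difference (first − rest): starting from the result so far, the 18.5×14.5 cube at (15, 3.5) misses the remaining region (no effect) — 1 connected region. The outline is a single polygon with 4 vertices. Extrusion per mm of travel: 0.4 × 0.2 / (π × 0.875²) = 0.033260. Accumulating E over each segment gives final E = 2.0289.

G0 X0.00 Y0.00 Z11.20
G1 X8.00 Y0.00 E0.2661
G1 X8.00 Y22.50 E1.0144
G1 X0.00 Y22.50 E1.2805
G1 X0.00 Y0.00 E2.0289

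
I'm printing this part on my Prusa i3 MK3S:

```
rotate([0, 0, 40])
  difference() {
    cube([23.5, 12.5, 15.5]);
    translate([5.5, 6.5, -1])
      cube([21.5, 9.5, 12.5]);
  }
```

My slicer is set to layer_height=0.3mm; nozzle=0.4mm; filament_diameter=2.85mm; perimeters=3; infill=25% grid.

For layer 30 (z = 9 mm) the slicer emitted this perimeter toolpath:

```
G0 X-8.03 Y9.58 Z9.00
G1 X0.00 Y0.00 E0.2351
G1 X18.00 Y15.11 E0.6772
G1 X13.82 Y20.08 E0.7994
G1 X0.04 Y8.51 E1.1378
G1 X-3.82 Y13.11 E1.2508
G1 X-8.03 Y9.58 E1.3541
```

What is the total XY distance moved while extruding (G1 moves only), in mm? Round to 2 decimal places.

71.99 mm

Sum the Euclidean lengths of each G1 segment: total = 71.99 mm.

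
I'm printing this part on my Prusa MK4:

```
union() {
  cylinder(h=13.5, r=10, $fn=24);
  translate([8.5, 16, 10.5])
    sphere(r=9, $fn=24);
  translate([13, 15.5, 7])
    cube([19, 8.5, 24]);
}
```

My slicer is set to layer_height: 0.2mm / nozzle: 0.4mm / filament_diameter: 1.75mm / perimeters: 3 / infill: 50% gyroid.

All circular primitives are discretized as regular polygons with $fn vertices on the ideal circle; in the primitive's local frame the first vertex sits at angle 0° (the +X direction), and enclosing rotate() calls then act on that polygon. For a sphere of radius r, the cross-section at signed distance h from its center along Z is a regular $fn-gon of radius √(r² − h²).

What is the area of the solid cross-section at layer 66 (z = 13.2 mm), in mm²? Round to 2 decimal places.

At z = 13.2 mm: the cylinder: section is a regular 24-gon, circumradius r=10 (area = (24/2)·10.000²·sin(360°/24) = 310.58 mm²); the r=9 sphere at (8.5, 16) slices to a regular 24-gon of circumradius 8.585 (√(r²−h²) with h=2.7 from center) (area = (24/2)·8.585²·sin(360°/24) = 228.93 mm²); the cube at (13, 15.5) (footprint 19×8.5) is included at this height (area 161.50 mm²); Taking the union: the regions partially overlap — summed areas 701.01 mm² minus the doubly-counted overlap 23.54 mm² gives 677.47 mm² — area = 677.47 mm². Overall, the cross-section is a single solid region. Net area = 677.47 mm².

677.47 mm²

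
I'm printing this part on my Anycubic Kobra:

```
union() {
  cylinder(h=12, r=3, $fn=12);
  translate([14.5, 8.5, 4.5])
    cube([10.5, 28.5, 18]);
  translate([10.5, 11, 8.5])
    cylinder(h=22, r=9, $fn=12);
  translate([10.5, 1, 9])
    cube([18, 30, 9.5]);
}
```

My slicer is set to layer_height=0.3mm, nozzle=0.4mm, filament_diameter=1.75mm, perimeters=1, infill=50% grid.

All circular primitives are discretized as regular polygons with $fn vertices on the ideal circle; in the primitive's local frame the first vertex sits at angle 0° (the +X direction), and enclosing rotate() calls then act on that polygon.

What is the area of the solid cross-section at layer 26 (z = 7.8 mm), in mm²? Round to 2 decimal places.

326.25 mm²

At z = 7.8 mm: the cylinder: section is a regular 12-gon, circumradius r=3 (area = (12/2)·3.000²·sin(360°/12) = 27.00 mm²); the 10.5×28.5 cube at (14.5, 8.5) contributes its full rectangle (area 299.25 mm²); the cylinder at (10.5, 11) is not intersected at this z (z outside [8.5, 30.5]); the cube at (10.5, 1) is absent (z outside [9, 18.5]); Taking the union: the 2 present regions are separate (no shared area or edge), so areas and boundary lengths simply add and each stays a separate island — area = 326.25 mm². Overall, the cross-section has 2 separate islands. Net area = 326.25 mm².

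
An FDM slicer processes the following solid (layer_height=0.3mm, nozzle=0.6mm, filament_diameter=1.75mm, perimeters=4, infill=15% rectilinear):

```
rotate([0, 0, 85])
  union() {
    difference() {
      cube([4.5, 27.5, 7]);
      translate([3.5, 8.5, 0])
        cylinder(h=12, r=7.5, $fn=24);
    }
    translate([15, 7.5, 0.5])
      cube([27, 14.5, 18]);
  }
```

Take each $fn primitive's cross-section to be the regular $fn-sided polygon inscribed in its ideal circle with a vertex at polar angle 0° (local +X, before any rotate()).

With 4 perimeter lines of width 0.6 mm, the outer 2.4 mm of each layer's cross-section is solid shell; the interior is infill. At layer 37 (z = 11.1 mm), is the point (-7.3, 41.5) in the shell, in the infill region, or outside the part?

At z = 11.1 mm: the cube is not intersected at this z (z outside [0, 7]); the cylinder at (3.5, 8.5): section is a regular 24-gon, circumradius r=7.5; Subtracting the remaining from the first: the first operand is absent here, so nothing remains; the cube at (15, 7.5) (footprint 27×14.5) is included at this height; Combining (union): only the 27×14.5 cube at (15, 7.5) is present, so the union is just that shape — 1 connected region; (whole slice rotated 85° about Z — lengths, areas and connectivity unchanged). Overall, the cross-section is a single solid region. Undo the 85° rotation: the query point maps to (40.706, 10.889) in the un-rotated model frame. The nearest boundary edge runs (42.00, 7.50)→(42.00, 22.00); distance from the point to it = 1.29 mm. The point is inside the cross-section, 1.29 mm from the nearest boundary — within the 2.4 mm shell band (4 × 0.6).

shell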